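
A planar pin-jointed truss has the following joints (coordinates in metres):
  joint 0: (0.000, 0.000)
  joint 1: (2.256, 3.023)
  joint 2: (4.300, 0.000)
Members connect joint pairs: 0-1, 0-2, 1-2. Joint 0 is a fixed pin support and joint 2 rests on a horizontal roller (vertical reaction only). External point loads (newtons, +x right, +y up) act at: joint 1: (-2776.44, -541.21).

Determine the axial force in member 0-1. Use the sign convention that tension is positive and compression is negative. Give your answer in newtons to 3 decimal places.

-2756.532

N=3 nodes, M=3 members, R=3 reactions → 2N=6, M+R=6
member 0 (0-1): L=3.7720, (cx,cy)=(0.5981,0.8014)
member 1 (0-2): L=4.3000, (cx,cy)=(1.0000,0.0000)
member 2 (1-2): L=3.6492, (cx,cy)=(0.5601,-0.8284)
solve A·x = −loads:
  F[0-1] = -2756.5318 N (compression)
  F[0-2] = -1127.7873 N (compression)
  F[1-2] = +2013.4496 N (tension)
  Rx@0 = +2776.4400 N
  Ry@0 = +2209.1654 N
  Ry@2 = -1667.9554 N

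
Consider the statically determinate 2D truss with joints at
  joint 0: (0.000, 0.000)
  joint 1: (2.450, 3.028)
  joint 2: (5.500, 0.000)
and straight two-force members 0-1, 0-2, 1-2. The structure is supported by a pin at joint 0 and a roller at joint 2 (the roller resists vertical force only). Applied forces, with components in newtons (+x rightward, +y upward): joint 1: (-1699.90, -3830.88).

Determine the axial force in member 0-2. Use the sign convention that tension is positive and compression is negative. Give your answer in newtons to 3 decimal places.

776.210

N=3 nodes, M=3 members, R=3 reactions → 2N=6, M+R=6
member 0 (0-1): L=3.8950, (cx,cy)=(0.6290,0.7774)
member 1 (0-2): L=5.5000, (cx,cy)=(1.0000,0.0000)
member 2 (1-2): L=4.2978, (cx,cy)=(0.7097,-0.7045)
solve A·x = −loads:
  F[0-1] = -3936.5425 N (compression)
  F[0-2] = +776.2096 N (tension)
  F[1-2] = -1093.7743 N (compression)
  Rx@0 = +1699.9000 N
  Ry@0 = +3060.2693 N
  Ry@2 = +770.6107 N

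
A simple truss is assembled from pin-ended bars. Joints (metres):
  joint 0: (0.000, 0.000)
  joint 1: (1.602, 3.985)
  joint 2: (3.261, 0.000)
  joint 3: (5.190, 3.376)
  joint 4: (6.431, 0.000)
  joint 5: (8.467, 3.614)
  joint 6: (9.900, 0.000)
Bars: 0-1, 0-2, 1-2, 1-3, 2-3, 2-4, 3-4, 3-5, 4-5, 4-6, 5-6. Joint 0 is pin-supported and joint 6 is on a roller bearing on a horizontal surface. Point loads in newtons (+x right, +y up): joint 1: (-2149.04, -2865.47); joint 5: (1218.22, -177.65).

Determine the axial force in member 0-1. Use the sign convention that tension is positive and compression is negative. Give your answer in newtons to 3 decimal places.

N=7 nodes, M=11 members, R=3 reactions → 2N=14, M+R=14
member 0 (0-1): L=4.2950, (cx,cy)=(0.3730,0.9278)
member 1 (0-2): L=3.2610, (cx,cy)=(1.0000,0.0000)
member 2 (1-2): L=4.3165, (cx,cy)=(0.3843,-0.9232)
member 3 (1-3): L=3.6393, (cx,cy)=(0.9859,-0.1673)
member 4 (2-3): L=3.8882, (cx,cy)=(0.4961,0.8683)
member 5 (2-4): L=3.1700, (cx,cy)=(1.0000,0.0000)
member 6 (3-4): L=3.5969, (cx,cy)=(0.3450,-0.9386)
member 7 (3-5): L=3.2856, (cx,cy)=(0.9974,0.0724)
member 8 (4-5): L=4.1480, (cx,cy)=(0.4908,0.8713)
member 9 (4-6): L=3.4690, (cx,cy)=(1.0000,0.0000)
member 10 (5-6): L=3.8877, (cx,cy)=(0.3686,-0.9296)
solve A·x = −loads:
  F[0-1] = -3069.3350 N (compression)
  F[0-2] = +214.0292 N (tension)
  F[1-2] = -219.2219 N (compression)
  F[1-3] = +1104.0129 N (tension)
  F[2-3] = +233.0920 N (tension)
  F[2-4] = +14.1348 N (tension)
  F[3-4] = +72.4430 N (tension)
  F[3-5] = +1182.1963 N (tension)
  F[4-5] = -78.0423 N (compression)
  F[4-6] = +77.4350 N (tension)
  F[5-6] = -210.0815 N (compression)
  Rx@0 = +930.8200 N
  Ry@0 = +2847.8303 N
  Ry@6 = +195.2897 N

-3069.335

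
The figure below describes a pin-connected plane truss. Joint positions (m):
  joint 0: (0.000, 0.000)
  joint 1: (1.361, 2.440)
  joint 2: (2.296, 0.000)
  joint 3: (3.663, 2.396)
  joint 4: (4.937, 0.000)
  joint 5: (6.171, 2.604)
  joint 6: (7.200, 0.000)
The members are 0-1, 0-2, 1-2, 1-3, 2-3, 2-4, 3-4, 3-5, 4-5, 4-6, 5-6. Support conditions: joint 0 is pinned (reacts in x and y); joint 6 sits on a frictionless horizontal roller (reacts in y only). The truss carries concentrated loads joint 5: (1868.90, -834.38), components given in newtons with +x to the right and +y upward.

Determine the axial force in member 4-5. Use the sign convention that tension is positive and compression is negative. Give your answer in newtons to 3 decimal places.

N=7 nodes, M=11 members, R=3 reactions → 2N=14, M+R=14
member 0 (0-1): L=2.7939, (cx,cy)=(0.4871,0.8733)
member 1 (0-2): L=2.2960, (cx,cy)=(1.0000,0.0000)
member 2 (1-2): L=2.6130, (cx,cy)=(0.3578,-0.9338)
member 3 (1-3): L=2.3024, (cx,cy)=(0.9998,-0.0191)
member 4 (2-3): L=2.7585, (cx,cy)=(0.4956,0.8686)
member 5 (2-4): L=2.6410, (cx,cy)=(1.0000,0.0000)
member 6 (3-4): L=2.7136, (cx,cy)=(0.4695,-0.8829)
member 7 (3-5): L=2.5166, (cx,cy)=(0.9966,0.0827)
member 8 (4-5): L=2.8816, (cx,cy)=(0.4282,0.9037)
member 9 (4-6): L=2.2630, (cx,cy)=(1.0000,0.0000)
member 10 (5-6): L=2.7999, (cx,cy)=(0.3675,-0.9300)
solve A·x = −loads:
  F[0-1] = +637.4141 N (tension)
  F[0-2] = +1558.3956 N (tension)
  F[1-2] = -606.9446 N (compression)
  F[1-3] = +527.7806 N (tension)
  F[2-3] = +652.5129 N (tension)
  F[2-4] = +1017.8609 N (tension)
  F[3-4] = -527.2828 N (compression)
  F[3-5] = +1102.3587 N (tension)
  F[4-5] = +515.1909 N (tension)
  F[4-6] = +549.6899 N (tension)
  F[5-6] = -1495.7221 N (compression)
  Rx@0 = -1868.9000 N
  Ry@0 = -556.6720 N
  Ry@6 = +1391.0520 N

515.191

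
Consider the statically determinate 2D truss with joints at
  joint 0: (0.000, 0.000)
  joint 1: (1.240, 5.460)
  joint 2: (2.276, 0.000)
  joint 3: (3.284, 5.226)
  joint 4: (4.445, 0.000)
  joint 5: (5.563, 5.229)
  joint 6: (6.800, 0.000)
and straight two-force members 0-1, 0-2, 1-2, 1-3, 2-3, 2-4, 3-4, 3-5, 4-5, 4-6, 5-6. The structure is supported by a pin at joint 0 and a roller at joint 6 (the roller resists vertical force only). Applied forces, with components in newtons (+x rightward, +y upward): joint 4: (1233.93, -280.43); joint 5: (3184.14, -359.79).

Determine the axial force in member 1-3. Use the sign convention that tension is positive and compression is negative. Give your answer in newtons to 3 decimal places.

980.415

N=7 nodes, M=11 members, R=3 reactions → 2N=14, M+R=14
member 0 (0-1): L=5.5990, (cx,cy)=(0.2215,0.9752)
member 1 (0-2): L=2.2760, (cx,cy)=(1.0000,0.0000)
member 2 (1-2): L=5.5574, (cx,cy)=(0.1864,-0.9825)
member 3 (1-3): L=2.0574, (cx,cy)=(0.9935,-0.1137)
member 4 (2-3): L=5.3223, (cx,cy)=(0.1894,0.9819)
member 5 (2-4): L=2.1690, (cx,cy)=(1.0000,0.0000)
member 6 (3-4): L=5.3534, (cx,cy)=(0.2169,-0.9762)
member 7 (3-5): L=2.2790, (cx,cy)=(1.0000,0.0013)
member 8 (4-5): L=5.3472, (cx,cy)=(0.2091,0.9779)
member 9 (4-6): L=2.3550, (cx,cy)=(1.0000,0.0000)
member 10 (5-6): L=5.3733, (cx,cy)=(0.2302,-0.9731)
solve A·x = −loads:
  F[0-1] = +2344.1506 N (tension)
  F[0-2] = +3898.9187 N (tension)
  F[1-2] = -2440.2270 N (compression)
  F[1-3] = +980.4145 N (tension)
  F[2-3] = +2441.6407 N (tension)
  F[2-4] = +2981.5931 N (tension)
  F[3-4] = -2339.0506 N (compression)
  F[3-5] = +1943.7512 N (tension)
  F[4-5] = +2621.7576 N (tension)
  F[4-6] = +692.2281 N (tension)
  F[5-6] = -3006.9245 N (compression)
  Rx@0 = -4418.0700 N
  Ry@0 = -2285.9405 N
  Ry@6 = +2926.1605 N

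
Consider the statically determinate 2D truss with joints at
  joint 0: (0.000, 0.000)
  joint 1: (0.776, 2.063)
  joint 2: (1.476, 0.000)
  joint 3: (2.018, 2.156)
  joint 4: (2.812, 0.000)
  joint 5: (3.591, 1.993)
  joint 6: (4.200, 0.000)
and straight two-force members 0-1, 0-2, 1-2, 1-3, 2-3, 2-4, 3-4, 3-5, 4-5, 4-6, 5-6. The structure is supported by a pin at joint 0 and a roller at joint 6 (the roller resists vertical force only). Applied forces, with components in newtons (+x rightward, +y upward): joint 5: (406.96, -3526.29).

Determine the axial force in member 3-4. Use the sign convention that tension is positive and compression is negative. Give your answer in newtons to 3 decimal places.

386.740

N=7 nodes, M=11 members, R=3 reactions → 2N=14, M+R=14
member 0 (0-1): L=2.2041, (cx,cy)=(0.3521,0.9360)
member 1 (0-2): L=1.4760, (cx,cy)=(1.0000,0.0000)
member 2 (1-2): L=2.1785, (cx,cy)=(0.3213,-0.9470)
member 3 (1-3): L=1.2455, (cx,cy)=(0.9972,0.0747)
member 4 (2-3): L=2.2231, (cx,cy)=(0.2438,0.9698)
member 5 (2-4): L=1.3360, (cx,cy)=(1.0000,0.0000)
member 6 (3-4): L=2.2976, (cx,cy)=(0.3456,-0.9384)
member 7 (3-5): L=1.5814, (cx,cy)=(0.9947,-0.1031)
member 8 (4-5): L=2.1398, (cx,cy)=(0.3640,0.9314)
member 9 (4-6): L=1.3880, (cx,cy)=(1.0000,0.0000)
member 10 (5-6): L=2.0840, (cx,cy)=(0.2922,-0.9563)
solve A·x = −loads:
  F[0-1] = -339.9664 N (compression)
  F[0-2] = +526.6513 N (tension)
  F[1-2] = +318.4629 N (tension)
  F[1-3] = -222.6408 N (compression)
  F[2-3] = -310.9587 N (compression)
  F[2-4] = +704.7927 N (tension)
  F[3-4] = +386.7397 N (tension)
  F[3-5] = -433.7943 N (compression)
  F[4-5] = -389.6493 N (compression)
  F[4-6] = +980.2945 N (tension)
  F[5-6] = -3354.5223 N (compression)
  Rx@0 = -406.9600 N
  Ry@0 = +318.1998 N
  Ry@6 = +3208.0902 N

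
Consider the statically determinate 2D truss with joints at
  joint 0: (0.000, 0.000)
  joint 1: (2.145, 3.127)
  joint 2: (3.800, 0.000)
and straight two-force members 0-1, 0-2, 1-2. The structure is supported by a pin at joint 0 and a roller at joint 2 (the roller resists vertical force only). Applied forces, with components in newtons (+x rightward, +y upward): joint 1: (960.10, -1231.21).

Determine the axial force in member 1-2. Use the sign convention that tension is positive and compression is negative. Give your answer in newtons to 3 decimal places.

N=3 nodes, M=3 members, R=3 reactions → 2N=6, M+R=6
member 0 (0-1): L=3.7920, (cx,cy)=(0.5657,0.8246)
member 1 (0-2): L=3.8000, (cx,cy)=(1.0000,0.0000)
member 2 (1-2): L=3.5380, (cx,cy)=(0.4678,-0.8838)
solve A·x = −loads:
  F[0-1] = +307.8176 N (tension)
  F[0-2] = +785.9778 N (tension)
  F[1-2] = -1680.2159 N (compression)
  Rx@0 = -960.1000 N
  Ry@0 = -253.8369 N
  Ry@2 = +1485.0469 N

-1680.216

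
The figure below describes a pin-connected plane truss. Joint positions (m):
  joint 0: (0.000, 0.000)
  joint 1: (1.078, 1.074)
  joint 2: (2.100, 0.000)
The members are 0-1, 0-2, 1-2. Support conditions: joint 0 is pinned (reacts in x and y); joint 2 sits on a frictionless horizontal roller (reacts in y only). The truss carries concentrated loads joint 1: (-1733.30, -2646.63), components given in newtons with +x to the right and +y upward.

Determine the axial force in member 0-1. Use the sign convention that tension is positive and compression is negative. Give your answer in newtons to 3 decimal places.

-3080.919

N=3 nodes, M=3 members, R=3 reactions → 2N=6, M+R=6
member 0 (0-1): L=1.5217, (cx,cy)=(0.7084,0.7058)
member 1 (0-2): L=2.1000, (cx,cy)=(1.0000,0.0000)
member 2 (1-2): L=1.4826, (cx,cy)=(0.6894,-0.7244)
solve A·x = −loads:
  F[0-1] = -3080.9192 N (compression)
  F[0-2] = +449.2844 N (tension)
  F[1-2] = -651.7489 N (compression)
  Rx@0 = +1733.3000 N
  Ry@0 = +2174.4857 N
  Ry@2 = +472.1443 N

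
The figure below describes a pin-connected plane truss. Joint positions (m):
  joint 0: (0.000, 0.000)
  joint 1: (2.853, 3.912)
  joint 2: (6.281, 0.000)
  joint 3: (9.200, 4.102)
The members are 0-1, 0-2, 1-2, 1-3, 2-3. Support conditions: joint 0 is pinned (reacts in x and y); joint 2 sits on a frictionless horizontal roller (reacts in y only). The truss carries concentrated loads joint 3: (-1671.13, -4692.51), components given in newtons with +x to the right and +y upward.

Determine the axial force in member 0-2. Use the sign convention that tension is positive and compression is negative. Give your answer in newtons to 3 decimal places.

-2465.616

N=4 nodes, M=5 members, R=3 reactions → 2N=8, M+R=8
member 0 (0-1): L=4.8418, (cx,cy)=(0.5892,0.8080)
member 1 (0-2): L=6.2810, (cx,cy)=(1.0000,0.0000)
member 2 (1-2): L=5.2014, (cx,cy)=(0.6590,-0.7521)
member 3 (1-3): L=6.3498, (cx,cy)=(0.9996,0.0299)
member 4 (2-3): L=5.0346, (cx,cy)=(0.5798,0.8148)
solve A·x = −loads:
  F[0-1] = +1348.3250 N (tension)
  F[0-2] = -2465.6164 N (compression)
  F[1-2] = -1380.6260 N (compression)
  F[1-3] = +1705.1499 N (tension)
  F[2-3] = -5821.9586 N (compression)
  Rx@0 = +1671.1300 N
  Ry@0 = -1089.3905 N
  Ry@2 = +5781.9005 N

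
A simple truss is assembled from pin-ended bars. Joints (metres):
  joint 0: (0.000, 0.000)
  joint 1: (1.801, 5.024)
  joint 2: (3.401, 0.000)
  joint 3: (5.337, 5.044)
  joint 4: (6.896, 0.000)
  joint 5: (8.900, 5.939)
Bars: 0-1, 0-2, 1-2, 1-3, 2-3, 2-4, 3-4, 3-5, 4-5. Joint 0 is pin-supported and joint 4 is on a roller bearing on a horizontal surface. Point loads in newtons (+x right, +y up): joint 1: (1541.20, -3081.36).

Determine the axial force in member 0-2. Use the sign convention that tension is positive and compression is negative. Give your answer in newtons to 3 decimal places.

N=6 nodes, M=9 members, R=3 reactions → 2N=12, M+R=12
member 0 (0-1): L=5.3371, (cx,cy)=(0.3375,0.9413)
member 1 (0-2): L=3.4010, (cx,cy)=(1.0000,0.0000)
member 2 (1-2): L=5.2726, (cx,cy)=(0.3035,-0.9528)
member 3 (1-3): L=3.5361, (cx,cy)=(1.0000,0.0057)
member 4 (2-3): L=5.4028, (cx,cy)=(0.3583,0.9336)
member 5 (2-4): L=3.4950, (cx,cy)=(1.0000,0.0000)
member 6 (3-4): L=5.2794, (cx,cy)=(0.2953,-0.9554)
member 7 (3-5): L=3.6737, (cx,cy)=(0.9699,0.2436)
member 8 (4-5): L=6.2680, (cx,cy)=(0.3197,0.9475)
solve A·x = −loads:
  F[0-1] = -1225.6860 N (compression)
  F[0-2] = +1954.8101 N (tension)
  F[1-2] = -2030.9054 N (compression)
  F[1-3] = -1338.5448 N (compression)
  F[2-3] = +2072.7868 N (tension)
  F[2-4] = +595.7733 N (tension)
  F[3-4] = -2017.5404 N (compression)
  F[3-5] = +0.0000 N (tension)
  F[4-5] = -0.0000 N (compression)
  Rx@0 = -1541.2000 N
  Ry@0 = +1153.7907 N
  Ry@4 = +1927.5693 N

1954.810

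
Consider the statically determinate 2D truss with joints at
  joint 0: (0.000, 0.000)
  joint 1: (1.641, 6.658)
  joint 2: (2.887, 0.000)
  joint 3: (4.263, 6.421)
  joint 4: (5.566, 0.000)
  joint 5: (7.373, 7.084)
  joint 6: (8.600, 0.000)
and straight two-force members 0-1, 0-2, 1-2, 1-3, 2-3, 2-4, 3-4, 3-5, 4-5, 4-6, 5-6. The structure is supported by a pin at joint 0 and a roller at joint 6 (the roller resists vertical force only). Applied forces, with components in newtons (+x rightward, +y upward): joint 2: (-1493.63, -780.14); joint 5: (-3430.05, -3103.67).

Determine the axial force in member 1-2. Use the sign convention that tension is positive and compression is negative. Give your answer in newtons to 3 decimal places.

4005.783

N=7 nodes, M=11 members, R=3 reactions → 2N=14, M+R=14
member 0 (0-1): L=6.8572, (cx,cy)=(0.2393,0.9709)
member 1 (0-2): L=2.8870, (cx,cy)=(1.0000,0.0000)
member 2 (1-2): L=6.7736, (cx,cy)=(0.1839,-0.9829)
member 3 (1-3): L=2.6327, (cx,cy)=(0.9959,-0.0900)
member 4 (2-3): L=6.5668, (cx,cy)=(0.2095,0.9778)
member 5 (2-4): L=2.6790, (cx,cy)=(1.0000,0.0000)
member 6 (3-4): L=6.5519, (cx,cy)=(0.1989,-0.9800)
member 7 (3-5): L=3.1799, (cx,cy)=(0.9780,0.2085)
member 8 (4-5): L=7.3108, (cx,cy)=(0.2472,0.9690)
member 9 (4-6): L=3.0340, (cx,cy)=(1.0000,0.0000)
member 10 (5-6): L=7.1895, (cx,cy)=(0.1707,-0.9853)
solve A·x = −loads:
  F[0-1] = -3899.7811 N (compression)
  F[0-2] = -3990.4279 N (compression)
  F[1-2] = +4005.7833 N (tension)
  F[1-3] = -1676.9239 N (compression)
  F[2-3] = -3228.9697 N (compression)
  F[2-4] = -1083.3382 N (compression)
  F[3-4] = +2451.0898 N (tension)
  F[3-5] = -2897.8577 N (compression)
  F[4-5] = -2479.0472 N (compression)
  F[4-6] = +16.8605 N (tension)
  F[5-6] = -98.7923 N (compression)
  Rx@0 = +4923.6800 N
  Ry@0 = +3786.4671 N
  Ry@6 = +97.3429 N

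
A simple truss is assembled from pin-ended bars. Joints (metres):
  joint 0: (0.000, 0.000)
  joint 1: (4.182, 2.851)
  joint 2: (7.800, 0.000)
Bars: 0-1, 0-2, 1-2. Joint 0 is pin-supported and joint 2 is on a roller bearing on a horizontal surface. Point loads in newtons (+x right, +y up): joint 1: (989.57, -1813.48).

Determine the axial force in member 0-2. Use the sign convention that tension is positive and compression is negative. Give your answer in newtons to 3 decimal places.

1692.890

N=3 nodes, M=3 members, R=3 reactions → 2N=6, M+R=6
member 0 (0-1): L=5.0614, (cx,cy)=(0.8263,0.5633)
member 1 (0-2): L=7.8000, (cx,cy)=(1.0000,0.0000)
member 2 (1-2): L=4.6063, (cx,cy)=(0.7854,-0.6189)
solve A·x = −loads:
  F[0-1] = -851.2082 N (compression)
  F[0-2] = +1692.8900 N (tension)
  F[1-2] = -2155.3295 N (compression)
  Rx@0 = -989.5700 N
  Ry@0 = +479.4752 N
  Ry@2 = +1334.0048 N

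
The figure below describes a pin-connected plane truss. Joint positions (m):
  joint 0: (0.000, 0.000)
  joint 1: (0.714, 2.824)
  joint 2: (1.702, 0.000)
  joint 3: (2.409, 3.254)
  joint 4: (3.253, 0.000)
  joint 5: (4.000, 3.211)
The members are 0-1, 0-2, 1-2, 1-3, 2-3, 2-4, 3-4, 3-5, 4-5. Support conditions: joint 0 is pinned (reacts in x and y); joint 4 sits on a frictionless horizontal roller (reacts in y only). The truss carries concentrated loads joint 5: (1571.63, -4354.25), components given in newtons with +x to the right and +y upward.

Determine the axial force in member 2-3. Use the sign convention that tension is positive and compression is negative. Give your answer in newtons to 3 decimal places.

2244.116

N=6 nodes, M=9 members, R=3 reactions → 2N=12, M+R=12
member 0 (0-1): L=2.9129, (cx,cy)=(0.2451,0.9695)
member 1 (0-2): L=1.7020, (cx,cy)=(1.0000,0.0000)
member 2 (1-2): L=2.9918, (cx,cy)=(0.3302,-0.9439)
member 3 (1-3): L=1.7487, (cx,cy)=(0.9693,0.2459)
member 4 (2-3): L=3.3299, (cx,cy)=(0.2123,0.9772)
member 5 (2-4): L=1.5510, (cx,cy)=(1.0000,0.0000)
member 6 (3-4): L=3.3617, (cx,cy)=(0.2511,-0.9680)
member 7 (3-5): L=1.5916, (cx,cy)=(0.9996,-0.0270)
member 8 (4-5): L=3.2967, (cx,cy)=(0.2266,0.9740)
solve A·x = −loads:
  F[0-1] = +2631.5028 N (tension)
  F[0-2] = +926.5970 N (tension)
  F[1-2] = -2323.2881 N (compression)
  F[1-3] = +1456.9914 N (tension)
  F[2-3] = +2244.1159 N (tension)
  F[2-4] = -317.0905 N (compression)
  F[3-4] = -2707.3568 N (compression)
  F[3-5] = +2569.3820 N (tension)
  F[4-5] = -4399.2532 N (compression)
  Rx@0 = -1571.6300 N
  Ry@0 = -2551.2231 N
  Ry@4 = +6905.4731 N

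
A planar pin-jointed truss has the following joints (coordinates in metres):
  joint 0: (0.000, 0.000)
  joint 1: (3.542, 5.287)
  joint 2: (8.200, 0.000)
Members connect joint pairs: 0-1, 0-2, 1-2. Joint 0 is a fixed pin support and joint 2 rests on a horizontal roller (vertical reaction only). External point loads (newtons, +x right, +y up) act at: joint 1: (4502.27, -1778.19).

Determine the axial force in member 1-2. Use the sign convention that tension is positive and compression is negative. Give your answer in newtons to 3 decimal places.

N=3 nodes, M=3 members, R=3 reactions → 2N=6, M+R=6
member 0 (0-1): L=6.3638, (cx,cy)=(0.5566,0.8308)
member 1 (0-2): L=8.2000, (cx,cy)=(1.0000,0.0000)
member 2 (1-2): L=7.0462, (cx,cy)=(0.6611,-0.7503)
solve A·x = −loads:
  F[0-1] = +2278.2713 N (tension)
  F[0-2] = +3234.2197 N (tension)
  F[1-2] = -4892.4539 N (compression)
  Rx@0 = -4502.2700 N
  Ry@0 = -1892.7674 N
  Ry@2 = +3670.9574 N

-4892.454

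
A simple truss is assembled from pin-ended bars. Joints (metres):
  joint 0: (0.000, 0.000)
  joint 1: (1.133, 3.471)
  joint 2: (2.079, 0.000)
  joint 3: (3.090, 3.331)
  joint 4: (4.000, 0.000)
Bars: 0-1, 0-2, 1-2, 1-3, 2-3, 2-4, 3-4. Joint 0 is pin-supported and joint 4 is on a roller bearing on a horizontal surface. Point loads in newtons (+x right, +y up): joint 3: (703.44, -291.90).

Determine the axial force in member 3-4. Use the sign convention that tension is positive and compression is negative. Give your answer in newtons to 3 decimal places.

N=5 nodes, M=7 members, R=3 reactions → 2N=10, M+R=10
member 0 (0-1): L=3.6512, (cx,cy)=(0.3103,0.9506)
member 1 (0-2): L=2.0790, (cx,cy)=(1.0000,0.0000)
member 2 (1-2): L=3.5976, (cx,cy)=(0.2630,-0.9648)
member 3 (1-3): L=1.9620, (cx,cy)=(0.9975,-0.0714)
member 4 (2-3): L=3.4810, (cx,cy)=(0.2904,0.9569)
member 5 (2-4): L=1.9210, (cx,cy)=(1.0000,0.0000)
member 6 (3-4): L=3.4531, (cx,cy)=(0.2635,-0.9647)
solve A·x = −loads:
  F[0-1] = +546.3521 N (tension)
  F[0-2] = +533.9038 N (tension)
  F[1-2] = -561.8521 N (compression)
  F[1-3] = +318.0876 N (tension)
  F[2-3] = +566.4980 N (tension)
  F[2-4] = +221.6352 N (tension)
  F[3-4] = -841.0121 N (compression)
  Rx@0 = -703.4400 N
  Ry@0 = -519.3824 N
  Ry@4 = +811.2824 N

-841.012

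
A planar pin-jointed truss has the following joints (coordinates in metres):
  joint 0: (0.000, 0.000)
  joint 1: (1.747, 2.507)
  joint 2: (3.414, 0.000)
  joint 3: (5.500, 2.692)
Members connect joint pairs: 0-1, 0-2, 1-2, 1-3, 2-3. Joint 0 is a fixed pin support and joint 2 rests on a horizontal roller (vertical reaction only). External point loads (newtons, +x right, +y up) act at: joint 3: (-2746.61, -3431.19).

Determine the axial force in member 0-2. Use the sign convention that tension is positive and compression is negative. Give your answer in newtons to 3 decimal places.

N=4 nodes, M=5 members, R=3 reactions → 2N=8, M+R=8
member 0 (0-1): L=3.0557, (cx,cy)=(0.5717,0.8204)
member 1 (0-2): L=3.4140, (cx,cy)=(1.0000,0.0000)
member 2 (1-2): L=3.0106, (cx,cy)=(0.5537,-0.8327)
member 3 (1-3): L=3.7576, (cx,cy)=(0.9988,0.0492)
member 4 (2-3): L=3.4056, (cx,cy)=(0.6125,0.7905)
solve A·x = −loads:
  F[0-1] = -84.4027 N (compression)
  F[0-2] = -2698.3548 N (compression)
  F[1-2] = +77.7540 N (tension)
  F[1-3] = -91.4187 N (compression)
  F[2-3] = -4335.0695 N (compression)
  Rx@0 = +2746.6100 N
  Ry@0 = +69.2477 N
  Ry@2 = +3361.9423 N

-2698.355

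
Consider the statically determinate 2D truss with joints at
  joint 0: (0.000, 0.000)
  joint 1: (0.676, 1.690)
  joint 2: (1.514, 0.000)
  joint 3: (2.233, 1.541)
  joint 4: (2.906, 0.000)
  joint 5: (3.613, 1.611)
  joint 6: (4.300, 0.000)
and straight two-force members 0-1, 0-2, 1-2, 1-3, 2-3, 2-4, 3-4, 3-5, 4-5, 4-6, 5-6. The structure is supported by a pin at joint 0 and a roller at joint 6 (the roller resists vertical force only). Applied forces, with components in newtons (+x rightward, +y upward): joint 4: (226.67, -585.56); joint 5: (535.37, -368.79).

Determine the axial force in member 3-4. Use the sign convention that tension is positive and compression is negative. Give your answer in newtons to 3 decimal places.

N=7 nodes, M=11 members, R=3 reactions → 2N=14, M+R=14
member 0 (0-1): L=1.8202, (cx,cy)=(0.3714,0.9285)
member 1 (0-2): L=1.5140, (cx,cy)=(1.0000,0.0000)
member 2 (1-2): L=1.8864, (cx,cy)=(0.4442,-0.8959)
member 3 (1-3): L=1.5641, (cx,cy)=(0.9955,-0.0953)
member 4 (2-3): L=1.7005, (cx,cy)=(0.4228,0.9062)
member 5 (2-4): L=1.3920, (cx,cy)=(1.0000,0.0000)
member 6 (3-4): L=1.6815, (cx,cy)=(0.4002,-0.9164)
member 7 (3-5): L=1.3818, (cx,cy)=(0.9987,0.0507)
member 8 (4-5): L=1.7593, (cx,cy)=(0.4019,0.9157)
member 9 (4-6): L=1.3940, (cx,cy)=(1.0000,0.0000)
member 10 (5-6): L=1.7514, (cx,cy)=(0.3923,-0.9199)
solve A·x = −loads:
  F[0-1] = -51.8850 N (compression)
  F[0-2] = +781.3096 N (tension)
  F[1-2] = +58.6108 N (tension)
  F[1-3] = -45.5140 N (compression)
  F[2-3] = -57.9442 N (compression)
  F[2-4] = +831.8470 N (tension)
  F[3-4] = +47.6484 N (tension)
  F[3-5] = -88.9914 N (compression)
  F[4-5] = +591.7813 N (tension)
  F[4-6] = +386.4326 N (tension)
  F[5-6] = -985.1320 N (compression)
  Rx@0 = -762.0400 N
  Ry@0 = +48.1740 N
  Ry@6 = +906.1760 N

47.648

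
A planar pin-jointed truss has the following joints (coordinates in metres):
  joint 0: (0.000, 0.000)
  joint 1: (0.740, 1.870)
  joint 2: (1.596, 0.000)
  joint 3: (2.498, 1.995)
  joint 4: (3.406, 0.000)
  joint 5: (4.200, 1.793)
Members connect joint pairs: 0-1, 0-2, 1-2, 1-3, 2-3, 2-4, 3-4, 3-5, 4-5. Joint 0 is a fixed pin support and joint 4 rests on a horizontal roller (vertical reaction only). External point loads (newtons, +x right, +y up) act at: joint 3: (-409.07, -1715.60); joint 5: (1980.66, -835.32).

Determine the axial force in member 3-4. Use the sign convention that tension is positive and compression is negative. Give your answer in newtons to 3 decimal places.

N=6 nodes, M=9 members, R=3 reactions → 2N=12, M+R=12
member 0 (0-1): L=2.0111, (cx,cy)=(0.3680,0.9298)
member 1 (0-2): L=1.5960, (cx,cy)=(1.0000,0.0000)
member 2 (1-2): L=2.0566, (cx,cy)=(0.4162,-0.9093)
member 3 (1-3): L=1.7624, (cx,cy)=(0.9975,0.0709)
member 4 (2-3): L=2.1894, (cx,cy)=(0.4120,0.9112)
member 5 (2-4): L=1.8100, (cx,cy)=(1.0000,0.0000)
member 6 (3-4): L=2.1919, (cx,cy)=(0.4142,-0.9102)
member 7 (3-5): L=1.7139, (cx,cy)=(0.9930,-0.1179)
member 8 (4-5): L=1.9609, (cx,cy)=(0.4049,0.9144)
solve A·x = −loads:
  F[0-1] = +581.2073 N (tension)
  F[0-2] = +1357.7296 N (tension)
  F[1-2] = -559.4289 N (compression)
  F[1-3] = +447.8333 N (tension)
  F[2-3] = +558.2443 N (tension)
  F[2-4] = +894.8999 N (tension)
  F[3-4] = -2769.9157 N (compression)
  F[3-5] = +2248.8702 N (tension)
  F[4-5] = -623.6898 N (compression)
  Rx@0 = -1571.5900 N
  Ry@0 = -540.4310 N
  Ry@4 = +3091.3510 N

-2769.916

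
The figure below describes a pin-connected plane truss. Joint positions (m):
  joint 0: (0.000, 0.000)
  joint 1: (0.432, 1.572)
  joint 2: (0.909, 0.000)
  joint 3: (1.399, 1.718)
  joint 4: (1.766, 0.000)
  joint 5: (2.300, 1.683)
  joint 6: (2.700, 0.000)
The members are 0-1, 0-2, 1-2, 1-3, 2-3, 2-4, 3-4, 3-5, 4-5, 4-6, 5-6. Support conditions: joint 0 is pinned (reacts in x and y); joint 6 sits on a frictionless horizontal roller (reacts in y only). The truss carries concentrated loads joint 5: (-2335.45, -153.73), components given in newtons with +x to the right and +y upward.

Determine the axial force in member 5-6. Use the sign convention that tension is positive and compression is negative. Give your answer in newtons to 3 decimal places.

N=7 nodes, M=11 members, R=3 reactions → 2N=14, M+R=14
member 0 (0-1): L=1.6303, (cx,cy)=(0.2650,0.9643)
member 1 (0-2): L=0.9090, (cx,cy)=(1.0000,0.0000)
member 2 (1-2): L=1.6428, (cx,cy)=(0.2904,-0.9569)
member 3 (1-3): L=0.9780, (cx,cy)=(0.9888,0.1493)
member 4 (2-3): L=1.7865, (cx,cy)=(0.2743,0.9617)
member 5 (2-4): L=0.8570, (cx,cy)=(1.0000,0.0000)
member 6 (3-4): L=1.7568, (cx,cy)=(0.2089,-0.9779)
member 7 (3-5): L=0.9017, (cx,cy)=(0.9992,-0.0388)
member 8 (4-5): L=1.7657, (cx,cy)=(0.3024,0.9532)
member 9 (4-6): L=0.9340, (cx,cy)=(1.0000,0.0000)
member 10 (5-6): L=1.7299, (cx,cy)=(0.2312,-0.9729)
solve A·x = −loads:
  F[0-1] = -1533.3523 N (compression)
  F[0-2] = -1929.1340 N (compression)
  F[1-2] = +1416.1209 N (tension)
  F[1-3] = -826.7692 N (compression)
  F[2-3] = -1409.1500 N (compression)
  F[2-4] = -1131.4479 N (compression)
  F[3-4] = +1572.7748 N (tension)
  F[3-5] = -1533.7217 N (compression)
  F[4-5] = -1613.6374 N (compression)
  F[4-6] = -314.8684 N (compression)
  F[5-6] = +1361.7122 N (tension)
  Rx@0 = +2335.4500 N
  Ry@0 = +1478.5386 N
  Ry@6 = -1324.8086 N

1361.712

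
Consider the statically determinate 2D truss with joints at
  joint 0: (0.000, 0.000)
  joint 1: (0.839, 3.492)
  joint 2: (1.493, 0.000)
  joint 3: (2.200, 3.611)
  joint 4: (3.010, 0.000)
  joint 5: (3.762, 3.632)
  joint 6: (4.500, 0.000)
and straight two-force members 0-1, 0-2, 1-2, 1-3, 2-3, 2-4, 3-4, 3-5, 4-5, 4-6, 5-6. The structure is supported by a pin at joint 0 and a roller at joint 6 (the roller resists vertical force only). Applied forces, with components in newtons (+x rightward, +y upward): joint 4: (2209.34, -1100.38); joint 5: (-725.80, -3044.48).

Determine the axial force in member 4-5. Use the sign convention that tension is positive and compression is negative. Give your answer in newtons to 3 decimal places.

-339.929

N=7 nodes, M=11 members, R=3 reactions → 2N=14, M+R=14
member 0 (0-1): L=3.5914, (cx,cy)=(0.2336,0.9723)
member 1 (0-2): L=1.4930, (cx,cy)=(1.0000,0.0000)
member 2 (1-2): L=3.5527, (cx,cy)=(0.1841,-0.9829)
member 3 (1-3): L=1.3662, (cx,cy)=(0.9962,0.0871)
member 4 (2-3): L=3.6796, (cx,cy)=(0.1921,0.9814)
member 5 (2-4): L=1.5170, (cx,cy)=(1.0000,0.0000)
member 6 (3-4): L=3.7007, (cx,cy)=(0.2189,-0.9758)
member 7 (3-5): L=1.5621, (cx,cy)=(0.9999,0.0134)
member 8 (4-5): L=3.7090, (cx,cy)=(0.2027,0.9792)
member 9 (4-6): L=1.4900, (cx,cy)=(1.0000,0.0000)
member 10 (5-6): L=3.7062, (cx,cy)=(0.1991,-0.9800)
solve A·x = −loads:
  F[0-1] = -1490.6928 N (compression)
  F[0-2] = +1831.7884 N (tension)
  F[1-2] = +1420.4066 N (tension)
  F[1-3] = -612.0496 N (compression)
  F[2-3] = -1422.6404 N (compression)
  F[2-4] = +2366.6131 N (tension)
  F[3-4] = +1468.8653 N (tension)
  F[3-5] = -1204.6807 N (compression)
  F[4-5] = -339.9294 N (compression)
  F[4-6] = +547.6919 N (tension)
  F[5-6] = -2750.4970 N (compression)
  Rx@0 = -1483.5400 N
  Ry@0 = +1449.4440 N
  Ry@6 = +2695.4160 N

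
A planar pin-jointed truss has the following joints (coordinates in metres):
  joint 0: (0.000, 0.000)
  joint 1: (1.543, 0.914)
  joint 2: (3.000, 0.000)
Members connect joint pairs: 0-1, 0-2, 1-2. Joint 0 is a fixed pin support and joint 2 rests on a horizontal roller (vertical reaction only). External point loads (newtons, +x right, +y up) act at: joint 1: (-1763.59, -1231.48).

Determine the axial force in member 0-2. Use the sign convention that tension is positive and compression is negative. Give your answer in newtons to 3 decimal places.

N=3 nodes, M=3 members, R=3 reactions → 2N=6, M+R=6
member 0 (0-1): L=1.7934, (cx,cy)=(0.8604,0.5096)
member 1 (0-2): L=3.0000, (cx,cy)=(1.0000,0.0000)
member 2 (1-2): L=1.7200, (cx,cy)=(0.8471,-0.5314)
solve A·x = −loads:
  F[0-1] = -2227.7973 N (compression)
  F[0-2] = +153.1669 N (tension)
  F[1-2] = -180.8100 N (compression)
  Rx@0 = +1763.5900 N
  Ry@0 = +1135.3959 N
  Ry@2 = +96.0841 N

153.167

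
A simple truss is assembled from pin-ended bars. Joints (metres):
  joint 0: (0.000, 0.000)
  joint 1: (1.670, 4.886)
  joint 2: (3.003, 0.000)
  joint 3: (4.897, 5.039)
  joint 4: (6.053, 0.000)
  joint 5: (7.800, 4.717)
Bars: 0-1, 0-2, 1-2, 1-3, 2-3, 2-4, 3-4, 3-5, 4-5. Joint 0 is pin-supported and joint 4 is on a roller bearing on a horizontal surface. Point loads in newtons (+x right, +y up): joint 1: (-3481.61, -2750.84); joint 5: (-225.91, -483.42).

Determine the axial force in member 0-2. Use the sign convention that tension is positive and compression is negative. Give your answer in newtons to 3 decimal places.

N=6 nodes, M=9 members, R=3 reactions → 2N=12, M+R=12
member 0 (0-1): L=5.1635, (cx,cy)=(0.3234,0.9463)
member 1 (0-2): L=3.0030, (cx,cy)=(1.0000,0.0000)
member 2 (1-2): L=5.0646, (cx,cy)=(0.2632,-0.9647)
member 3 (1-3): L=3.2306, (cx,cy)=(0.9989,0.0474)
member 4 (2-3): L=5.3832, (cx,cy)=(0.3518,0.9361)
member 5 (2-4): L=3.0500, (cx,cy)=(1.0000,0.0000)
member 6 (3-4): L=5.1699, (cx,cy)=(0.2236,-0.9747)
member 7 (3-5): L=2.9208, (cx,cy)=(0.9939,-0.1102)
member 8 (4-5): L=5.0301, (cx,cy)=(0.3473,0.9378)
solve A·x = −loads:
  F[0-1] = -5113.6183 N (compression)
  F[0-2] = -2053.6580 N (compression)
  F[1-2] = +2225.2944 N (tension)
  F[1-3] = +1243.4437 N (tension)
  F[2-3] = -2293.4736 N (compression)
  F[2-4] = -661.0322 N (compression)
  F[3-4] = +2147.3065 N (tension)
  F[3-5] = -45.2960 N (compression)
  F[4-5] = -520.8350 N (compression)
  Rx@0 = +3707.5200 N
  Ry@0 = +4838.7842 N
  Ry@4 = -1604.5242 N

-2053.658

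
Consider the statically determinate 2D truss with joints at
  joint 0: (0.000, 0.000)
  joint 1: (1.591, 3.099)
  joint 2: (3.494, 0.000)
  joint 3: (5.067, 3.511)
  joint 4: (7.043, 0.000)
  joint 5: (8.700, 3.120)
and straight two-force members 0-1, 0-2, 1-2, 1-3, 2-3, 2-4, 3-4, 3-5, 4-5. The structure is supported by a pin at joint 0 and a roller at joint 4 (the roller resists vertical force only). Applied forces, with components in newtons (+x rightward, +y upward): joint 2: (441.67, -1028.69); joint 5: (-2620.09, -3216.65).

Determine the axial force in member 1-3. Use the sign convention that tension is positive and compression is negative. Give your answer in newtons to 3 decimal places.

N=6 nodes, M=9 members, R=3 reactions → 2N=12, M+R=12
member 0 (0-1): L=3.4835, (cx,cy)=(0.4567,0.8896)
member 1 (0-2): L=3.4940, (cx,cy)=(1.0000,0.0000)
member 2 (1-2): L=3.6366, (cx,cy)=(0.5233,-0.8522)
member 3 (1-3): L=3.5003, (cx,cy)=(0.9930,0.1177)
member 4 (2-3): L=3.8473, (cx,cy)=(0.4089,0.9126)
member 5 (2-4): L=3.5490, (cx,cy)=(1.0000,0.0000)
member 6 (3-4): L=4.0289, (cx,cy)=(0.4905,-0.8715)
member 7 (3-5): L=3.6540, (cx,cy)=(0.9943,-0.1070)
member 8 (4-5): L=3.5327, (cx,cy)=(0.4690,0.8832)
solve A·x = −loads:
  F[0-1] = -1036.7058 N (compression)
  F[0-2] = -1704.9371 N (compression)
  F[1-2] = +947.4534 N (tension)
  F[1-3] = -976.0549 N (compression)
  F[2-3] = +242.5056 N (tension)
  F[2-4] = -1749.9711 N (compression)
  F[3-4] = -15.6091 N (compression)
  F[3-5] = -867.4438 N (compression)
  F[4-5] = -3747.2467 N (compression)
  Rx@0 = +2178.4200 N
  Ry@0 = +922.2650 N
  Ry@4 = +3323.0750 N

-976.055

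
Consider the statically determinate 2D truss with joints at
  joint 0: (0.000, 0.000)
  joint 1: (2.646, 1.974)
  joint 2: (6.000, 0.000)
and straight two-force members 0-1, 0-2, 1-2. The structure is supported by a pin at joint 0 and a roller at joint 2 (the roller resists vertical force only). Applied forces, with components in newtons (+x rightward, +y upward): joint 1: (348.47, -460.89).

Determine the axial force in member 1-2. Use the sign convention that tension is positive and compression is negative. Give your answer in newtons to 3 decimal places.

-626.745

N=3 nodes, M=3 members, R=3 reactions → 2N=6, M+R=6
member 0 (0-1): L=3.3012, (cx,cy)=(0.8015,0.5980)
member 1 (0-2): L=6.0000, (cx,cy)=(1.0000,0.0000)
member 2 (1-2): L=3.8918, (cx,cy)=(0.8618,-0.5072)
solve A·x = −loads:
  F[0-1] = -239.1302 N (compression)
  F[0-2] = +540.1386 N (tension)
  F[1-2] = -626.7452 N (compression)
  Rx@0 = -348.4700 N
  Ry@0 = +142.9909 N
  Ry@2 = +317.8991 N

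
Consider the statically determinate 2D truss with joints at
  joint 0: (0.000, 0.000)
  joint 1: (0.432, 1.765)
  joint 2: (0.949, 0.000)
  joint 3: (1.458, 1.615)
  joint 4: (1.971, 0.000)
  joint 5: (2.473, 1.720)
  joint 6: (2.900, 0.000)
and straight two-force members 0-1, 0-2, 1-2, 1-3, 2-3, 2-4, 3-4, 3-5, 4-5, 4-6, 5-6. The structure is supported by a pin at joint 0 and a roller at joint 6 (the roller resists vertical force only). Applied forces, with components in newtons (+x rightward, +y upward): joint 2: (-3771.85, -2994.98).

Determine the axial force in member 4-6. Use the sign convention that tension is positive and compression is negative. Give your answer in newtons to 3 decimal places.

N=7 nodes, M=11 members, R=3 reactions → 2N=14, M+R=14
member 0 (0-1): L=1.8171, (cx,cy)=(0.2377,0.9713)
member 1 (0-2): L=0.9490, (cx,cy)=(1.0000,0.0000)
member 2 (1-2): L=1.8392, (cx,cy)=(0.2811,-0.9597)
member 3 (1-3): L=1.0369, (cx,cy)=(0.9895,-0.1447)
member 4 (2-3): L=1.6933, (cx,cy)=(0.3006,0.9538)
member 5 (2-4): L=1.0220, (cx,cy)=(1.0000,0.0000)
member 6 (3-4): L=1.6945, (cx,cy)=(0.3027,-0.9531)
member 7 (3-5): L=1.0204, (cx,cy)=(0.9947,0.1029)
member 8 (4-5): L=1.7918, (cx,cy)=(0.2802,0.9599)
member 9 (4-6): L=0.9290, (cx,cy)=(1.0000,0.0000)
member 10 (5-6): L=1.7722, (cx,cy)=(0.2409,-0.9705)
solve A·x = −loads:
  F[0-1] = -2074.3742 N (compression)
  F[0-2] = -3278.6850 N (compression)
  F[1-2] = +2271.9857 N (tension)
  F[1-3] = -1143.8667 N (compression)
  F[2-3] = +854.1092 N (tension)
  F[2-4] = +875.0943 N (tension)
  F[3-4] = -1087.5846 N (compression)
  F[3-5] = -548.7510 N (compression)
  F[4-5] = +1079.7931 N (tension)
  F[4-6] = +243.3109 N (tension)
  F[5-6] = -1009.8315 N (compression)
  Rx@0 = +3771.8500 N
  Ry@0 = +2014.8986 N
  Ry@6 = +980.0814 N

243.311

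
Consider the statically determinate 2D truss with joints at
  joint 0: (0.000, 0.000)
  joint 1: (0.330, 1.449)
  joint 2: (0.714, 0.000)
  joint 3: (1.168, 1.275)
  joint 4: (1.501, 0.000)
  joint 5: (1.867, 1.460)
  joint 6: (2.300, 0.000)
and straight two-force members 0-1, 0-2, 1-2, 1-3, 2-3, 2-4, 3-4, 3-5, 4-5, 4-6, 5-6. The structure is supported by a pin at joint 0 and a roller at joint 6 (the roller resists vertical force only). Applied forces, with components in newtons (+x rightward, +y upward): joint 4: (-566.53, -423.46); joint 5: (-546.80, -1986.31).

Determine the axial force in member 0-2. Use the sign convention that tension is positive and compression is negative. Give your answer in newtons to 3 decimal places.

N=7 nodes, M=11 members, R=3 reactions → 2N=14, M+R=14
member 0 (0-1): L=1.4861, (cx,cy)=(0.2221,0.9750)
member 1 (0-2): L=0.7140, (cx,cy)=(1.0000,0.0000)
member 2 (1-2): L=1.4990, (cx,cy)=(0.2562,-0.9666)
member 3 (1-3): L=0.8559, (cx,cy)=(0.9791,-0.2033)
member 4 (2-3): L=1.3534, (cx,cy)=(0.3354,0.9421)
member 5 (2-4): L=0.7870, (cx,cy)=(1.0000,0.0000)
member 6 (3-4): L=1.3178, (cx,cy)=(0.2527,-0.9675)
member 7 (3-5): L=0.7231, (cx,cy)=(0.9667,0.2559)
member 8 (4-5): L=1.5052, (cx,cy)=(0.2432,0.9700)
member 9 (4-6): L=0.7990, (cx,cy)=(1.0000,0.0000)
member 10 (5-6): L=1.5229, (cx,cy)=(0.2843,-0.9587)
solve A·x = −loads:
  F[0-1] = -890.3795 N (compression)
  F[0-2] = -915.6147 N (compression)
  F[1-2] = +995.3588 N (tension)
  F[1-3] = -462.3495 N (compression)
  F[2-3] = -1021.3223 N (compression)
  F[2-4] = -318.0366 N (compression)
  F[3-4] = +635.7777 N (tension)
  F[3-5] = -988.8686 N (compression)
  F[4-5] = -197.6146 N (compression)
  F[4-6] = +457.2065 N (tension)
  F[5-6] = -1607.9895 N (compression)
  Rx@0 = +1113.3300 N
  Ry@0 = +868.1499 N
  Ry@6 = +1541.6201 N

-915.615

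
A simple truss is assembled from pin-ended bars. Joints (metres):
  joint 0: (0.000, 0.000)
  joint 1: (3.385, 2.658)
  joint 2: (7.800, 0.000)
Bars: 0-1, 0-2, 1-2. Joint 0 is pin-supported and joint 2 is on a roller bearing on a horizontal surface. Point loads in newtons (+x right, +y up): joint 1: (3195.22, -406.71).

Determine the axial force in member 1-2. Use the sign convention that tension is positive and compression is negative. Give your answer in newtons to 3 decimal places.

N=3 nodes, M=3 members, R=3 reactions → 2N=6, M+R=6
member 0 (0-1): L=4.3039, (cx,cy)=(0.7865,0.6176)
member 1 (0-2): L=7.8000, (cx,cy)=(1.0000,0.0000)
member 2 (1-2): L=5.1534, (cx,cy)=(0.8567,-0.5158)
solve A·x = −loads:
  F[0-1] = +1390.2923 N (tension)
  F[0-2] = +2101.7499 N (tension)
  F[1-2] = -2453.2476 N (compression)
  Rx@0 = -3195.2200 N
  Ry@0 = -858.6244 N
  Ry@2 = +1265.3344 N

-2453.248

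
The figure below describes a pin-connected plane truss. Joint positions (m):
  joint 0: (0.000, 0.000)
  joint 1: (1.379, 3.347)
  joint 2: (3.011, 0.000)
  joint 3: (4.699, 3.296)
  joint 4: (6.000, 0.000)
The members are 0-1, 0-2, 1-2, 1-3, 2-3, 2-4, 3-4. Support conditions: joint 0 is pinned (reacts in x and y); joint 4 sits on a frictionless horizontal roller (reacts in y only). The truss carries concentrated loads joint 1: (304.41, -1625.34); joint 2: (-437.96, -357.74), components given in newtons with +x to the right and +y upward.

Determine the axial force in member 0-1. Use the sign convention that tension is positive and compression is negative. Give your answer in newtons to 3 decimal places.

-1362.956

N=5 nodes, M=7 members, R=3 reactions → 2N=10, M+R=10
member 0 (0-1): L=3.6200, (cx,cy)=(0.3809,0.9246)
member 1 (0-2): L=3.0110, (cx,cy)=(1.0000,0.0000)
member 2 (1-2): L=3.7237, (cx,cy)=(0.4383,-0.8988)
member 3 (1-3): L=3.3204, (cx,cy)=(0.9999,-0.0154)
member 4 (2-3): L=3.7031, (cx,cy)=(0.4558,0.8901)
member 5 (2-4): L=2.9890, (cx,cy)=(1.0000,0.0000)
member 6 (3-4): L=3.5435, (cx,cy)=(0.3672,-0.9302)
solve A·x = −loads:
  F[0-1] = -1362.9565 N (compression)
  F[0-2] = +385.6605 N (tension)
  F[1-2] = -395.1328 N (compression)
  F[1-3] = -650.5202 N (compression)
  F[2-3] = +800.9546 N (tension)
  F[2-4] = +285.3410 N (tension)
  F[3-4] = -777.1706 N (compression)
  Rx@0 = +133.5500 N
  Ry@0 = +1260.1868 N
  Ry@4 = +722.8932 N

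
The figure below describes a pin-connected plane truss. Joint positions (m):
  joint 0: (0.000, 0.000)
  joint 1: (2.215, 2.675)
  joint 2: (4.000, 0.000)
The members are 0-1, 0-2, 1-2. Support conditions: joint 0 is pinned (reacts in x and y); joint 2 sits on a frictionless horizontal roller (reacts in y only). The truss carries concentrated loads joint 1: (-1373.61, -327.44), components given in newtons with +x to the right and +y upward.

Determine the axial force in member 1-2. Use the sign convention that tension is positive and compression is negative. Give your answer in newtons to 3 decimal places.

886.357

N=3 nodes, M=3 members, R=3 reactions → 2N=6, M+R=6
member 0 (0-1): L=3.4730, (cx,cy)=(0.6378,0.7702)
member 1 (0-2): L=4.0000, (cx,cy)=(1.0000,0.0000)
member 2 (1-2): L=3.2159, (cx,cy)=(0.5551,-0.8318)
solve A·x = −loads:
  F[0-1] = -1382.3541 N (compression)
  F[0-2] = -491.9806 N (compression)
  F[1-2] = +886.3573 N (tension)
  Rx@0 = +1373.6100 N
  Ry@0 = +1064.7218 N
  Ry@2 = -737.2818 N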